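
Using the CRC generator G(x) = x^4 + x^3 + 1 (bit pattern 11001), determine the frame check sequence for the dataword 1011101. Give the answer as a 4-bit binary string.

Append 4 zeros: 10111010000. Divide by 11001 (XOR where the leading bit is 1):
  pos 0: 10111 XOR 11001 = 01110
  pos 1: 11100 XOR 11001 = 00101
  pos 3: 10110 XOR 11001 = 01111
  pos 4: 11110 XOR 11001 = 00111
  pos 6: 11100 XOR 11001 = 00101
Remainder (last 4 bits) = 0101. This is the CRC / FCS.

0101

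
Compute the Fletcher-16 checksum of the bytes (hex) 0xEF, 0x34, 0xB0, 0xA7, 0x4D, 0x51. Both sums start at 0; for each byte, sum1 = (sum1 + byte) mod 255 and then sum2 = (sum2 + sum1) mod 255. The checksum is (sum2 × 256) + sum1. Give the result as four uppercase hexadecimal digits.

4A1B

Running sums (mod 255):
  after byte 0 (0xEF): sum1=239, sum2=239
  after byte 1 (0x34): sum1=36, sum2=20
  after byte 2 (0xB0): sum1=212, sum2=232
  after byte 3 (0xA7): sum1=124, sum2=101
  after byte 4 (0x4D): sum1=201, sum2=47
  after byte 5 (0x51): sum1=27, sum2=74
Checksum = sum2·256 + sum1 = 74·256 + 27 = 18971 = 0x4A1B.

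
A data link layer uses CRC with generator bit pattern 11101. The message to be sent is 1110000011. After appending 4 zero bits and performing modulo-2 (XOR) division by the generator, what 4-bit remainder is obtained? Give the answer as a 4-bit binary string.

1110

Append 4 zeros: 11100000110000. Divide by 11101 (XOR where the leading bit is 1):
  pos 0: 11100 XOR 11101 = 00001
  pos 4: 10001 XOR 11101 = 01100
  pos 5: 11001 XOR 11101 = 00100
  pos 7: 10000 XOR 11101 = 01101
  pos 8: 11010 XOR 11101 = 00111
Remainder (last 4 bits) = 1110. This is the CRC / FCS.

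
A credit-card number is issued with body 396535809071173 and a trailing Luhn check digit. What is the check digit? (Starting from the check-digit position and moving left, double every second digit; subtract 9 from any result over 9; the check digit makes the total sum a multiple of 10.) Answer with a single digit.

9

Partial digits right→left: 3 7 1 1 7 0 9 0 8 5 3 5 6 9 3
Double every second digit counting from the check-digit position (so the 1st, 3rd, 5th, ... of the partial from the right).
  doubled (with −9 where >9): 6 2 5 9 7 6 3 6 → sum 44
  kept as-is: 7 1 0 0 5 5 9 → sum 27
Total = 44 + 27 = 71.
Check digit = (10 − (71 mod 10)) mod 10 = 9.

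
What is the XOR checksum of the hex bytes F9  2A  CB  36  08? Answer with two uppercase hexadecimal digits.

XOR the bytes together:
  start with 0xF9
  0xF9 ⊕ 0x2A = 0xD3
  0xD3 ⊕ 0xCB = 0x18
  0x18 ⊕ 0x36 = 0x2E
  0x2E ⊕ 0x08 = 0x26

26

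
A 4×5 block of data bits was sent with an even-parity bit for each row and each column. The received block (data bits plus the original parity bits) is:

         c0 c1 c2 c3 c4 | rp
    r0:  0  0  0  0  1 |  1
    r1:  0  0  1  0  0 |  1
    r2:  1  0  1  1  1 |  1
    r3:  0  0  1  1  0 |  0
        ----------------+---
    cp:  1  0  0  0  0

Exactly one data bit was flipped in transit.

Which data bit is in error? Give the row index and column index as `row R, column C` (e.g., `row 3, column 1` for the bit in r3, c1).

row 2, column 2

Recompute each row's even parity and compare to rp:
  r0: data parity 1, sent rp 1 → ok
  r1: data parity 1, sent rp 1 → ok
  r2: data parity 0, sent rp 1 → mismatch
  r3: data parity 0, sent rp 0 → ok
Recompute each column's even parity and compare to cp:
  c0: data parity 1, sent cp 1 → ok
  c1: data parity 0, sent cp 0 → ok
  c2: data parity 1, sent cp 0 → mismatch
  c3: data parity 0, sent cp 0 → ok
  c4: data parity 0, sent cp 0 → ok
Exactly one row (r2) and one column (c2) fail → the flipped bit is at their intersection.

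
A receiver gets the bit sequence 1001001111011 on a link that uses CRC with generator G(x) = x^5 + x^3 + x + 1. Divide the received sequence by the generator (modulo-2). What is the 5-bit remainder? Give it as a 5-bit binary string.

00000

Modulo-2 division of 1001001111011 by 101011:
  pos 0: 100100 XOR 101011 = 001111
  pos 2: 111111 XOR 101011 = 010100
  pos 3: 101001 XOR 101011 = 000010
  pos 7: 101011 XOR 101011 = 000000
Remainder = 00000 (zero — the frame passes the CRC check).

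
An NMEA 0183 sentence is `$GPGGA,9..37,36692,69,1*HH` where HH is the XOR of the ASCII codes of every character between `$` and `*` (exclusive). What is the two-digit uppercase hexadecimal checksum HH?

XOR the ASCII codes of the payload characters:
  'G' = 0x47 → acc = 0x47
  'P' = 0x50 → acc = 0x17
  'G' = 0x47 → acc = 0x50
  'G' = 0x47 → acc = 0x17
  'A' = 0x41 → acc = 0x56
  ',' = 0x2C → acc = 0x7A
  '9' = 0x39 → acc = 0x43
  '.' = 0x2E → acc = 0x6D
  '.' = 0x2E → acc = 0x43
  '3' = 0x33 → acc = 0x70
  '7' = 0x37 → acc = 0x47
  ',' = 0x2C → acc = 0x6B
  '3' = 0x33 → acc = 0x58
  '6' = 0x36 → acc = 0x6E
  '6' = 0x36 → acc = 0x58
  '9' = 0x39 → acc = 0x61
  '2' = 0x32 → acc = 0x53
  ',' = 0x2C → acc = 0x7F
  '6' = 0x36 → acc = 0x49
  '9' = 0x39 → acc = 0x70
  ',' = 0x2C → acc = 0x5C
  '1' = 0x31 → acc = 0x6D
Checksum = 0x6D.

6D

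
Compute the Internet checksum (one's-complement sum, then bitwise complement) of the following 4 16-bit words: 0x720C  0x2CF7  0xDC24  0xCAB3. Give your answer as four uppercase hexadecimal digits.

BA23

One's-complement addition (fold any carry out of bit 15 back into bit 0):
  0x720C + 0x2CF7 = 0x09F03
  0x9F03 + 0xDC24 = 0x17B27 → wrap carry → 0x7B28
  0x7B28 + 0xCAB3 = 0x145DB → wrap carry → 0x45DC
One's-complement sum = 0x45DC.
Checksum = ~0x45DC & 0xFFFF = 0xBA23.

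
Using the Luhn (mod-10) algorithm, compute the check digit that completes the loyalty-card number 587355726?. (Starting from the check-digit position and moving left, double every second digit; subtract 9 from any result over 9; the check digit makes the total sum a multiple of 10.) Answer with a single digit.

Partial digits right→left: 6 2 7 5 5 3 7 8 5
Double every second digit counting from the check-digit position (so the 1st, 3rd, 5th, ... of the partial from the right).
  doubled (with −9 where >9): 3 5 1 5 1 → sum 15
  kept as-is: 2 5 3 8 → sum 18
Total = 15 + 18 = 33.
Check digit = (10 − (33 mod 10)) mod 10 = 7.

7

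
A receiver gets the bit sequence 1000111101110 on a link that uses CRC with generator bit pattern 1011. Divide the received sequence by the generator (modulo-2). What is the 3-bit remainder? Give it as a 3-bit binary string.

011

Modulo-2 division of 1000111101110 by 1011:
  pos 0: 1000 XOR 1011 = 0011
  pos 2: 1111 XOR 1011 = 0100
  pos 3: 1001 XOR 1011 = 0010
  pos 5: 1010 XOR 1011 = 0001
  pos 8: 1111 XOR 1011 = 0100
  pos 9: 1000 XOR 1011 = 0011
Remainder = 011 (nonzero — an error is detected).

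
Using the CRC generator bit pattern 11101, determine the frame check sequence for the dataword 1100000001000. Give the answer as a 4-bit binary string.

Append 4 zeros: 11000000010000000. Divide by 11101 (XOR where the leading bit is 1):
  pos 0: 11000 XOR 11101 = 00101
  pos 2: 10100 XOR 11101 = 01001
  pos 3: 10010 XOR 11101 = 01111
  pos 4: 11110 XOR 11101 = 00011
  pos 7: 11100 XOR 11101 = 00001
  pos 11: 10000 XOR 11101 = 01101
  pos 12: 11010 XOR 11101 = 00111
Remainder (last 4 bits) = 0111. This is the CRC / FCS.

0111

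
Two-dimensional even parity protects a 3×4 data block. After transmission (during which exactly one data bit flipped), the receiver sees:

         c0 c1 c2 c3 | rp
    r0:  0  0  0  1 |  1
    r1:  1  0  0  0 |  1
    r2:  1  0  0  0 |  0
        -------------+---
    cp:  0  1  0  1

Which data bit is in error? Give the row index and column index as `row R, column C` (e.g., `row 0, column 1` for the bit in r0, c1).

row 2, column 1

Recompute each row's even parity and compare to rp:
  r0: data parity 1, sent rp 1 → ok
  r1: data parity 1, sent rp 1 → ok
  r2: data parity 1, sent rp 0 → mismatch
Recompute each column's even parity and compare to cp:
  c0: data parity 0, sent cp 0 → ok
  c1: data parity 0, sent cp 1 → mismatch
  c2: data parity 0, sent cp 0 → ok
  c3: data parity 1, sent cp 1 → ok
Exactly one row (r2) and one column (c1) fail → the flipped bit is at their intersection.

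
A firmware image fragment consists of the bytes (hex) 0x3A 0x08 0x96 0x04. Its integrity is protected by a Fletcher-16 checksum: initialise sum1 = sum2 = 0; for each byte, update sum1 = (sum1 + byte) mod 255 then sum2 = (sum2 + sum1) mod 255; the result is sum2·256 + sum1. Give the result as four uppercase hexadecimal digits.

Running sums (mod 255):
  after byte 0 (0x3A): sum1=58, sum2=58
  after byte 1 (0x08): sum1=66, sum2=124
  after byte 2 (0x96): sum1=216, sum2=85
  after byte 3 (0x04): sum1=220, sum2=50
Checksum = sum2·256 + sum1 = 50·256 + 220 = 13020 = 0x32DC.

32DC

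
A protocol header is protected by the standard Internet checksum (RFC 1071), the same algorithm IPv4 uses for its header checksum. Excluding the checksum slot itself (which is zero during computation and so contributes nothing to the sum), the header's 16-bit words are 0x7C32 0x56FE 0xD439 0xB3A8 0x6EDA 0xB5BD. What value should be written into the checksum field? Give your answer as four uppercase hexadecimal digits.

8054

One's-complement addition (fold any carry out of bit 15 back into bit 0):
  0x7C32 + 0x56FE = 0x0D330
  0xD330 + 0xD439 = 0x1A769 → wrap carry → 0xA76A
  0xA76A + 0xB3A8 = 0x15B12 → wrap carry → 0x5B13
  0x5B13 + 0x6EDA = 0x0C9ED
  0xC9ED + 0xB5BD = 0x17FAA → wrap carry → 0x7FAB
One's-complement sum = 0x7FAB.
Checksum = ~0x7FAB & 0xFFFF = 0x8054.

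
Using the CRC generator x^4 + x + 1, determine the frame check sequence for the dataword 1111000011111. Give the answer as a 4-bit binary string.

Append 4 zeros: 11110000111110000. Divide by 10011 (XOR where the leading bit is 1):
  pos 0: 11110 XOR 10011 = 01101
  pos 1: 11010 XOR 10011 = 01001
  pos 2: 10010 XOR 10011 = 00001
  pos 6: 10111 XOR 10011 = 00100
  pos 8: 10011 XOR 10011 = 00000
Remainder (last 4 bits) = 0000. This is the CRC / FCS.

0000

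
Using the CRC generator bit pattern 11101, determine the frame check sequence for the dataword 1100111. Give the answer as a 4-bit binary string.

Append 4 zeros: 11001110000. Divide by 11101 (XOR where the leading bit is 1):
  pos 0: 11001 XOR 11101 = 00100
  pos 2: 10011 XOR 11101 = 01110
  pos 3: 11100 XOR 11101 = 00001
Remainder (last 4 bits) = 1000. This is the CRC / FCS.

1000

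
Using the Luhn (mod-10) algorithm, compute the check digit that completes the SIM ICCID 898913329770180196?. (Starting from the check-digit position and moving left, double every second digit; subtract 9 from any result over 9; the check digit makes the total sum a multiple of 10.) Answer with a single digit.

Partial digits right→left: 6 9 1 0 8 1 0 7 7 9 2 3 3 1 9 8 9 8
Double every second digit counting from the check-digit position (so the 1st, 3rd, 5th, ... of the partial from the right).
  doubled (with −9 where >9): 3 2 7 0 5 4 6 9 9 → sum 45
  kept as-is: 9 0 1 7 9 3 1 8 8 → sum 46
Total = 45 + 46 = 91.
Check digit = (10 − (91 mod 10)) mod 10 = 9.

9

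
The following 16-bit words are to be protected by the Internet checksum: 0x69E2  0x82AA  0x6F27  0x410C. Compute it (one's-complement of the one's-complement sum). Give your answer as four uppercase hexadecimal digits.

One's-complement addition (fold any carry out of bit 15 back into bit 0):
  0x69E2 + 0x82AA = 0x0EC8C
  0xEC8C + 0x6F27 = 0x15BB3 → wrap carry → 0x5BB4
  0x5BB4 + 0x410C = 0x09CC0
One's-complement sum = 0x9CC0.
Checksum = ~0x9CC0 & 0xFFFF = 0x633F.

633F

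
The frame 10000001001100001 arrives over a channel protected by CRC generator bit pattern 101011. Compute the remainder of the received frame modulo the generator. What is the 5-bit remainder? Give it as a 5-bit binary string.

00010

Modulo-2 division of 10000001001100001 by 101011:
  pos 0: 100000 XOR 101011 = 001011
  pos 2: 101101 XOR 101011 = 000110
  pos 5: 110001 XOR 101011 = 011010
  pos 6: 110101 XOR 101011 = 011110
  pos 7: 111100 XOR 101011 = 010111
  pos 8: 101110 XOR 101011 = 000101
  pos 11: 101001 XOR 101011 = 000010
Remainder = 00010 (nonzero — an error is detected).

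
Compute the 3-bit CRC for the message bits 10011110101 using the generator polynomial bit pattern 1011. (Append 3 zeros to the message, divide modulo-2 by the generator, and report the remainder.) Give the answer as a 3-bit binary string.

Append 3 zeros: 10011110101000. Divide by 1011 (XOR where the leading bit is 1):
  pos 0: 1001 XOR 1011 = 0010
  pos 2: 1011 XOR 1011 = 0000
  pos 6: 1010 XOR 1011 = 0001
  pos 9: 1100 XOR 1011 = 0111
  pos 10: 1110 XOR 1011 = 0101
Remainder (last 3 bits) = 101. This is the CRC / FCS.

101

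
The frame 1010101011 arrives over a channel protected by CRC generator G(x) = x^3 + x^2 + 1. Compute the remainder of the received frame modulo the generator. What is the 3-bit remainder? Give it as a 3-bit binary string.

000

Modulo-2 division of 1010101011 by 1101:
  pos 0: 1010 XOR 1101 = 0111
  pos 1: 1111 XOR 1101 = 0010
  pos 3: 1001 XOR 1101 = 0100
  pos 4: 1000 XOR 1101 = 0101
  pos 5: 1011 XOR 1101 = 0110
  pos 6: 1101 XOR 1101 = 0000
Remainder = 000 (zero — the frame passes the CRC check).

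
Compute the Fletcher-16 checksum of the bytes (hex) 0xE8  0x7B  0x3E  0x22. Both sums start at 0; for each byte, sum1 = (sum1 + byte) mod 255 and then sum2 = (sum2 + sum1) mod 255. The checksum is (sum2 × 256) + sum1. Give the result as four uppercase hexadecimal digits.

B4C4

Running sums (mod 255):
  after byte 0 (0xE8): sum1=232, sum2=232
  after byte 1 (0x7B): sum1=100, sum2=77
  after byte 2 (0x3E): sum1=162, sum2=239
  after byte 3 (0x22): sum1=196, sum2=180
Checksum = sum2·256 + sum1 = 180·256 + 196 = 46276 = 0xB4C4.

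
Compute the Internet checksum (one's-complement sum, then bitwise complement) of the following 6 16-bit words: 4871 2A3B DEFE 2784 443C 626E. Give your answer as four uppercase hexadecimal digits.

One's-complement addition (fold any carry out of bit 15 back into bit 0):
  0x4871 + 0x2A3B = 0x072AC
  0x72AC + 0xDEFE = 0x151AA → wrap carry → 0x51AB
  0x51AB + 0x2784 = 0x0792F
  0x792F + 0x443C = 0x0BD6B
  0xBD6B + 0x626E = 0x11FD9 → wrap carry → 0x1FDA
One's-complement sum = 0x1FDA.
Checksum = ~0x1FDA & 0xFFFF = 0xE025.

E025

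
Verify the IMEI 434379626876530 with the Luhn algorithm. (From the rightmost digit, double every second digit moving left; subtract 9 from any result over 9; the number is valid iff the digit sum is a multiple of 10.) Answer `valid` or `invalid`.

valid

From the right, keep odd positions and double even positions (subtract 9 from any doubled value over 9):
  doubled (positions 2,4,...): 6 3 7 4 9 6 6 → sum 41
  kept (positions 1,3,...): 0 5 7 6 6 7 4 4 → sum 39
Total = 80.
80 mod 10 = 0, so the number is valid.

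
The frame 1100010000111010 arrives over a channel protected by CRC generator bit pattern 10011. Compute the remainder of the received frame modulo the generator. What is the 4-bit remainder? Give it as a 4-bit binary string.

0000

Modulo-2 division of 1100010000111010 by 10011:
  pos 0: 11000 XOR 10011 = 01011
  pos 1: 10111 XOR 10011 = 00100
  pos 3: 10000 XOR 10011 = 00011
  pos 6: 11001 XOR 10011 = 01010
  pos 7: 10101 XOR 10011 = 00110
  pos 9: 11010 XOR 10011 = 01001
  pos 10: 10011 XOR 10011 = 00000
Remainder = 0000 (zero — the frame passes the CRC check).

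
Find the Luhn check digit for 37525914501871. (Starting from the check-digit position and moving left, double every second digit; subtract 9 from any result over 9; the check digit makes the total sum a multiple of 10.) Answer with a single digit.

8

Partial digits right→left: 1 7 8 1 0 5 4 1 9 5 2 5 7 3
Double every second digit counting from the check-digit position (so the 1st, 3rd, 5th, ... of the partial from the right).
  doubled (with −9 where >9): 2 7 0 8 9 4 5 → sum 35
  kept as-is: 7 1 5 1 5 5 3 → sum 27
Total = 35 + 27 = 62.
Check digit = (10 − (62 mod 10)) mod 10 = 8.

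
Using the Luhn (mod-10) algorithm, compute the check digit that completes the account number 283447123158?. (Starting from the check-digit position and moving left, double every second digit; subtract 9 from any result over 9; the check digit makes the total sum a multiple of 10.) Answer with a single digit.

Partial digits right→left: 8 5 1 3 2 1 7 4 4 3 8 2
Double every second digit counting from the check-digit position (so the 1st, 3rd, 5th, ... of the partial from the right).
  doubled (with −9 where >9): 7 2 4 5 8 7 → sum 33
  kept as-is: 5 3 1 4 3 2 → sum 18
Total = 33 + 18 = 51.
Check digit = (10 − (51 mod 10)) mod 10 = 9.

9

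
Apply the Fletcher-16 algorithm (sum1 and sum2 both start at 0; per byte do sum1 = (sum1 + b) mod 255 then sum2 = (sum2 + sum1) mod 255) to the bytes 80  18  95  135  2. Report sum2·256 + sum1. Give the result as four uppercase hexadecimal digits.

094B

Running sums (mod 255):
  after byte 0 (80): sum1=80, sum2=80
  after byte 1 (18): sum1=98, sum2=178
  after byte 2 (95): sum1=193, sum2=116
  after byte 3 (135): sum1=73, sum2=189
  after byte 4 (2): sum1=75, sum2=9
Checksum = sum2·256 + sum1 = 9·256 + 75 = 2379 = 0x094B.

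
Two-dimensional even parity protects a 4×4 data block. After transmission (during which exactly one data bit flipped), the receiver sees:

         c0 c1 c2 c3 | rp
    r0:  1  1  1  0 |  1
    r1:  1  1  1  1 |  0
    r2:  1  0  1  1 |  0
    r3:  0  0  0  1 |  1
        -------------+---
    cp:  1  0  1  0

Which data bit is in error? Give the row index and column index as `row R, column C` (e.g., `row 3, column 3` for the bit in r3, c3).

Recompute each row's even parity and compare to rp:
  r0: data parity 1, sent rp 1 → ok
  r1: data parity 0, sent rp 0 → ok
  r2: data parity 1, sent rp 0 → mismatch
  r3: data parity 1, sent rp 1 → ok
Recompute each column's even parity and compare to cp:
  c0: data parity 1, sent cp 1 → ok
  c1: data parity 0, sent cp 0 → ok
  c2: data parity 1, sent cp 1 → ok
  c3: data parity 1, sent cp 0 → mismatch
Exactly one row (r2) and one column (c3) fail → the flipped bit is at their intersection.

row 2, column 3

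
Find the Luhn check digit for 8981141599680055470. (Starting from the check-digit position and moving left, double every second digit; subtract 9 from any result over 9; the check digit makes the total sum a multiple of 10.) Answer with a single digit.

3

Partial digits right→left: 0 7 4 5 5 0 0 8 6 9 9 5 1 4 1 1 8 9 8
Double every second digit counting from the check-digit position (so the 1st, 3rd, 5th, ... of the partial from the right).
  doubled (with −9 where >9): 0 8 1 0 3 9 2 2 7 7 → sum 39
  kept as-is: 7 5 0 8 9 5 4 1 9 → sum 48
Total = 39 + 48 = 87.
Check digit = (10 − (87 mod 10)) mod 10 = 3.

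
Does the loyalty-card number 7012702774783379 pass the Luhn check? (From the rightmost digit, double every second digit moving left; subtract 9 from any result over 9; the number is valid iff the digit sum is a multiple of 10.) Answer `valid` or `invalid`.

From the right, keep odd positions and double even positions (subtract 9 from any doubled value over 9):
  doubled (positions 2,4,...): 5 6 5 5 4 5 2 5 → sum 37
  kept (positions 1,3,...): 9 3 8 4 7 0 2 0 → sum 33
Total = 70.
70 mod 10 = 0, so the number is valid.

valid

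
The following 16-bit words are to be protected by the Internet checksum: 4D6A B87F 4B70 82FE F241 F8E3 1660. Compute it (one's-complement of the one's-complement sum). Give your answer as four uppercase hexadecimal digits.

One's-complement addition (fold any carry out of bit 15 back into bit 0):
  0x4D6A + 0xB87F = 0x105E9 → wrap carry → 0x05EA
  0x05EA + 0x4B70 = 0x0515A
  0x515A + 0x82FE = 0x0D458
  0xD458 + 0xF241 = 0x1C699 → wrap carry → 0xC69A
  0xC69A + 0xF8E3 = 0x1BF7D → wrap carry → 0xBF7E
  0xBF7E + 0x1660 = 0x0D5DE
One's-complement sum = 0xD5DE.
Checksum = ~0xD5DE & 0xFFFF = 0x2A21.

2A21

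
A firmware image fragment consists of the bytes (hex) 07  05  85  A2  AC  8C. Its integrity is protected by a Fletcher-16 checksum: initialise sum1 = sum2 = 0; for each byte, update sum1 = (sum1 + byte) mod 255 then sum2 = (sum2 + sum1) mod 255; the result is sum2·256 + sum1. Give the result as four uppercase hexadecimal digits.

Running sums (mod 255):
  after byte 0 (07): sum1=7, sum2=7
  after byte 1 (05): sum1=12, sum2=19
  after byte 2 (85): sum1=145, sum2=164
  after byte 3 (A2): sum1=52, sum2=216
  after byte 4 (AC): sum1=224, sum2=185
  after byte 5 (8C): sum1=109, sum2=39
Checksum = sum2·256 + sum1 = 39·256 + 109 = 10093 = 0x276D.

276D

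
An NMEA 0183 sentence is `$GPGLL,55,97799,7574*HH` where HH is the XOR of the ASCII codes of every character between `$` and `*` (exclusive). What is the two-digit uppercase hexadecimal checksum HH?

XOR the ASCII codes of the payload characters:
  'G' = 0x47 → acc = 0x47
  'P' = 0x50 → acc = 0x17
  'G' = 0x47 → acc = 0x50
  'L' = 0x4C → acc = 0x1C
  'L' = 0x4C → acc = 0x50
  ',' = 0x2C → acc = 0x7C
  '5' = 0x35 → acc = 0x49
  '5' = 0x35 → acc = 0x7C
  ',' = 0x2C → acc = 0x50
  '9' = 0x39 → acc = 0x69
  '7' = 0x37 → acc = 0x5E
  '7' = 0x37 → acc = 0x69
  '9' = 0x39 → acc = 0x50
  '9' = 0x39 → acc = 0x69
  ',' = 0x2C → acc = 0x45
  '7' = 0x37 → acc = 0x72
  '5' = 0x35 → acc = 0x47
  '7' = 0x37 → acc = 0x70
  '4' = 0x34 → acc = 0x44
Checksum = 0x44.

44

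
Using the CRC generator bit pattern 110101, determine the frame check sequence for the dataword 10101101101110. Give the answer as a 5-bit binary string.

10110

Append 5 zeros: 1010110110111000000. Divide by 110101 (XOR where the leading bit is 1):
  pos 0: 101011 XOR 110101 = 011110
  pos 1: 111100 XOR 110101 = 001001
  pos 3: 100111 XOR 110101 = 010010
  pos 4: 100100 XOR 110101 = 010001
  pos 5: 100011 XOR 110101 = 010110
  pos 6: 101101 XOR 110101 = 011000
  pos 7: 110001 XOR 110101 = 000100
  pos 10: 100000 XOR 110101 = 010101
  pos 11: 101010 XOR 110101 = 011111
  pos 12: 111110 XOR 110101 = 001011
Remainder (last 5 bits) = 10110. This is the CRC / FCS.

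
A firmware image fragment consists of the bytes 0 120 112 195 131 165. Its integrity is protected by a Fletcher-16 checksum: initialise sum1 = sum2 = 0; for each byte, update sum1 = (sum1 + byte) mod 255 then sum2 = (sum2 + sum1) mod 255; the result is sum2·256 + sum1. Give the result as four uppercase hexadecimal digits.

Running sums (mod 255):
  after byte 0 (0): sum1=0, sum2=0
  after byte 1 (120): sum1=120, sum2=120
  after byte 2 (112): sum1=232, sum2=97
  after byte 3 (195): sum1=172, sum2=14
  after byte 4 (131): sum1=48, sum2=62
  after byte 5 (165): sum1=213, sum2=20
Checksum = sum2·256 + sum1 = 20·256 + 213 = 5333 = 0x14D5.

14D5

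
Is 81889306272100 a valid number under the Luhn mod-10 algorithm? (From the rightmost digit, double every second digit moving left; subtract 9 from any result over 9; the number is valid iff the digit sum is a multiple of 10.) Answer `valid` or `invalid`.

invalid

From the right, keep odd positions and double even positions (subtract 9 from any doubled value over 9):
  doubled (positions 2,4,...): 0 4 4 0 9 7 7 → sum 31
  kept (positions 1,3,...): 0 1 7 6 3 8 1 → sum 26
Total = 57.
57 mod 10 = 7, so the number is invalid.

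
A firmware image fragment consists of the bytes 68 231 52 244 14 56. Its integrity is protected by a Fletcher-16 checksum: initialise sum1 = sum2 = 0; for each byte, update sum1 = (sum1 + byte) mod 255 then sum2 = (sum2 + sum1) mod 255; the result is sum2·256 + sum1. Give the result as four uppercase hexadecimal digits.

Running sums (mod 255):
  after byte 0 (68): sum1=68, sum2=68
  after byte 1 (231): sum1=44, sum2=112
  after byte 2 (52): sum1=96, sum2=208
  after byte 3 (244): sum1=85, sum2=38
  after byte 4 (14): sum1=99, sum2=137
  after byte 5 (56): sum1=155, sum2=37
Checksum = sum2·256 + sum1 = 37·256 + 155 = 9627 = 0x259B.

259B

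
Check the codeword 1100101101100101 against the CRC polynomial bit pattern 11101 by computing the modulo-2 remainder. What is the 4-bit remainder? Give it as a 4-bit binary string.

0100

Modulo-2 division of 1100101101100101 by 11101:
  pos 0: 11001 XOR 11101 = 00100
  pos 2: 10001 XOR 11101 = 01100
  pos 3: 11001 XOR 11101 = 00100
  pos 5: 10001 XOR 11101 = 01100
  pos 6: 11001 XOR 11101 = 00100
  pos 8: 10000 XOR 11101 = 01101
  pos 9: 11011 XOR 11101 = 00110
  pos 11: 11001 XOR 11101 = 00100
Remainder = 0100 (nonzero — an error is detected).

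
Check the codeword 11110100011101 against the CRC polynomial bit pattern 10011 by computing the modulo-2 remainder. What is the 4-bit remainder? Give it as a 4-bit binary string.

Modulo-2 division of 11110100011101 by 10011:
  pos 0: 11110 XOR 10011 = 01101
  pos 1: 11011 XOR 10011 = 01000
  pos 2: 10000 XOR 10011 = 00011
  pos 5: 11001 XOR 10011 = 01010
  pos 6: 10101 XOR 10011 = 00110
  pos 8: 11010 XOR 10011 = 01001
  pos 9: 10011 XOR 10011 = 00000
Remainder = 0000 (zero — the frame passes the CRC check).

0000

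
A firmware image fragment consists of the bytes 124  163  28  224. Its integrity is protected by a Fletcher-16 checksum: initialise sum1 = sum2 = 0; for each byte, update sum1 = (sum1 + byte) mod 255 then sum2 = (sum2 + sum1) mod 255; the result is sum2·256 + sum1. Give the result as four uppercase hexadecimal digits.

Running sums (mod 255):
  after byte 0 (124): sum1=124, sum2=124
  after byte 1 (163): sum1=32, sum2=156
  after byte 2 (28): sum1=60, sum2=216
  after byte 3 (224): sum1=29, sum2=245
Checksum = sum2·256 + sum1 = 245·256 + 29 = 62749 = 0xF51D.

F51D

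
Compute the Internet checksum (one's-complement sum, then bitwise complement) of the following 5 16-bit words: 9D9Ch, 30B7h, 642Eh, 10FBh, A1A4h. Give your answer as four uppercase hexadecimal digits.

1ADE

One's-complement addition (fold any carry out of bit 15 back into bit 0):
  0x9D9C + 0x30B7 = 0x0CE53
  0xCE53 + 0x642E = 0x13281 → wrap carry → 0x3282
  0x3282 + 0x10FB = 0x0437D
  0x437D + 0xA1A4 = 0x0E521
One's-complement sum = 0xE521.
Checksum = ~0xE521 & 0xFFFF = 0x1ADE.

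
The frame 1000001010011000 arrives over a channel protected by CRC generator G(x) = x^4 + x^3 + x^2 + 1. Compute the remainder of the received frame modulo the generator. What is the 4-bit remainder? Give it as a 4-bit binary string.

0010

Modulo-2 division of 1000001010011000 by 11101:
  pos 0: 10000 XOR 11101 = 01101
  pos 1: 11010 XOR 11101 = 00111
  pos 3: 11110 XOR 11101 = 00011
  pos 6: 11100 XOR 11101 = 00001
  pos 10: 11100 XOR 11101 = 00001
Remainder = 0010 (nonzero — an error is detected).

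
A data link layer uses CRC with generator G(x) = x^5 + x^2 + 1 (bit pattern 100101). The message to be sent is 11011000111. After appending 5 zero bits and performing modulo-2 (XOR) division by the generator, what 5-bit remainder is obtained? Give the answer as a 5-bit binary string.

10000

Append 5 zeros: 1101100011100000. Divide by 100101 (XOR where the leading bit is 1):
  pos 0: 110110 XOR 100101 = 010011
  pos 1: 100110 XOR 100101 = 000011
  pos 5: 110111 XOR 100101 = 010010
  pos 6: 100100 XOR 100101 = 000001
Remainder (last 5 bits) = 10000. This is the CRC / FCS.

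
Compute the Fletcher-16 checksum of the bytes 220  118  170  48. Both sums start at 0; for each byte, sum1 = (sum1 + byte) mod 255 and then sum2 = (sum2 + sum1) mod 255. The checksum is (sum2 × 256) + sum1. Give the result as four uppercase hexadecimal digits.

5C2E

Running sums (mod 255):
  after byte 0 (220): sum1=220, sum2=220
  after byte 1 (118): sum1=83, sum2=48
  after byte 2 (170): sum1=253, sum2=46
  after byte 3 (48): sum1=46, sum2=92
Checksum = sum2·256 + sum1 = 92·256 + 46 = 23598 = 0x5C2E.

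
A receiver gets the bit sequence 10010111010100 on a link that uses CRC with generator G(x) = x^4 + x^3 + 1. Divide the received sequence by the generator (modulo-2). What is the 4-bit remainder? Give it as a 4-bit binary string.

0111

Modulo-2 division of 10010111010100 by 11001:
  pos 0: 10010 XOR 11001 = 01011
  pos 1: 10111 XOR 11001 = 01110
  pos 2: 11101 XOR 11001 = 00100
  pos 4: 10010 XOR 11001 = 01011
  pos 5: 10111 XOR 11001 = 01110
  pos 6: 11100 XOR 11001 = 00101
  pos 8: 10110 XOR 11001 = 01111
  pos 9: 11110 XOR 11001 = 00111
Remainder = 0111 (nonzero — an error is detected).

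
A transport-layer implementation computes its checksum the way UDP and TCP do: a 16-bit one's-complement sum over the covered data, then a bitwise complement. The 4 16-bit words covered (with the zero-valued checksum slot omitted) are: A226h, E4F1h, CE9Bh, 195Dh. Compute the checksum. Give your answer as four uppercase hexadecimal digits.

90EE

One's-complement addition (fold any carry out of bit 15 back into bit 0):
  0xA226 + 0xE4F1 = 0x18717 → wrap carry → 0x8718
  0x8718 + 0xCE9B = 0x155B3 → wrap carry → 0x55B4
  0x55B4 + 0x195D = 0x06F11
One's-complement sum = 0x6F11.
Checksum = ~0x6F11 & 0xFFFF = 0x90EE.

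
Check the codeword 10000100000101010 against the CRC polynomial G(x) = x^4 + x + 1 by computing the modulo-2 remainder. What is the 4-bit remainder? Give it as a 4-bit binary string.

0000

Modulo-2 division of 10000100000101010 by 10011:
  pos 0: 10000 XOR 10011 = 00011
  pos 3: 11100 XOR 10011 = 01111
  pos 4: 11110 XOR 10011 = 01101
  pos 5: 11010 XOR 10011 = 01001
  pos 6: 10010 XOR 10011 = 00001
  pos 10: 11010 XOR 10011 = 01001
  pos 11: 10011 XOR 10011 = 00000
Remainder = 0000 (zero — the frame passes the CRC check).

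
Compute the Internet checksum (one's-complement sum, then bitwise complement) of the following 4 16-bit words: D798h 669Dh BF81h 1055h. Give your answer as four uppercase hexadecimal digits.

F1F2

One's-complement addition (fold any carry out of bit 15 back into bit 0):
  0xD798 + 0x669D = 0x13E35 → wrap carry → 0x3E36
  0x3E36 + 0xBF81 = 0x0FDB7
  0xFDB7 + 0x1055 = 0x10E0C → wrap carry → 0x0E0D
One's-complement sum = 0x0E0D.
Checksum = ~0x0E0D & 0xFFFF = 0xF1F2.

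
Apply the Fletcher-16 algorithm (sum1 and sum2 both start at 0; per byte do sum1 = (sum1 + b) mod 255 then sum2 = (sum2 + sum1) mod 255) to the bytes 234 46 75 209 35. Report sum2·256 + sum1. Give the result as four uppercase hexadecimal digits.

F759

Running sums (mod 255):
  after byte 0 (234): sum1=234, sum2=234
  after byte 1 (46): sum1=25, sum2=4
  after byte 2 (75): sum1=100, sum2=104
  after byte 3 (209): sum1=54, sum2=158
  after byte 4 (35): sum1=89, sum2=247
Checksum = sum2·256 + sum1 = 247·256 + 89 = 63321 = 0xF759.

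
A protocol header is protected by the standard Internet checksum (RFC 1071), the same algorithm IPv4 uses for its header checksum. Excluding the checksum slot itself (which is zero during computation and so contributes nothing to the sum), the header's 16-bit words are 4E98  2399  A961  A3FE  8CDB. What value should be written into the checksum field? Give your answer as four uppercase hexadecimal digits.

One's-complement addition (fold any carry out of bit 15 back into bit 0):
  0x4E98 + 0x2399 = 0x07231
  0x7231 + 0xA961 = 0x11B92 → wrap carry → 0x1B93
  0x1B93 + 0xA3FE = 0x0BF91
  0xBF91 + 0x8CDB = 0x14C6C → wrap carry → 0x4C6D
One's-complement sum = 0x4C6D.
Checksum = ~0x4C6D & 0xFFFF = 0xB392.

B392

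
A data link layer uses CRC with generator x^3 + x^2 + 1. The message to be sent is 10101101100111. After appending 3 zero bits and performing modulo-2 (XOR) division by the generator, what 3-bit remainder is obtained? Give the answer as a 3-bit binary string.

Append 3 zeros: 10101101100111000. Divide by 1101 (XOR where the leading bit is 1):
  pos 0: 1010 XOR 1101 = 0111
  pos 1: 1111 XOR 1101 = 0010
  pos 3: 1010 XOR 1101 = 0111
  pos 4: 1111 XOR 1101 = 0010
  pos 6: 1010 XOR 1101 = 0111
  pos 7: 1110 XOR 1101 = 0011
  pos 9: 1111 XOR 1101 = 0010
  pos 11: 1010 XOR 1101 = 0111
  pos 12: 1110 XOR 1101 = 0011
Remainder (last 3 bits) = 110. This is the CRC / FCS.

110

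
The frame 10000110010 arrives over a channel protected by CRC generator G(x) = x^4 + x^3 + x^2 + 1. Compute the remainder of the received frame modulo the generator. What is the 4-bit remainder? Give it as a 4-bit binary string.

0000

Modulo-2 division of 10000110010 by 11101:
  pos 0: 10000 XOR 11101 = 01101
  pos 1: 11011 XOR 11101 = 00110
  pos 3: 11010 XOR 11101 = 00111
  pos 5: 11101 XOR 11101 = 00000
Remainder = 0000 (zero — the frame passes the CRC check).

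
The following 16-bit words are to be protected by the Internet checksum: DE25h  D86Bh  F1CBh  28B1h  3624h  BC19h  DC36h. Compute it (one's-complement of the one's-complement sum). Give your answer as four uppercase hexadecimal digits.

607C

One's-complement addition (fold any carry out of bit 15 back into bit 0):
  0xDE25 + 0xD86B = 0x1B690 → wrap carry → 0xB691
  0xB691 + 0xF1CB = 0x1A85C → wrap carry → 0xA85D
  0xA85D + 0x28B1 = 0x0D10E
  0xD10E + 0x3624 = 0x10732 → wrap carry → 0x0733
  0x0733 + 0xBC19 = 0x0C34C
  0xC34C + 0xDC36 = 0x19F82 → wrap carry → 0x9F83
One's-complement sum = 0x9F83.
Checksum = ~0x9F83 & 0xFFFF = 0x607C.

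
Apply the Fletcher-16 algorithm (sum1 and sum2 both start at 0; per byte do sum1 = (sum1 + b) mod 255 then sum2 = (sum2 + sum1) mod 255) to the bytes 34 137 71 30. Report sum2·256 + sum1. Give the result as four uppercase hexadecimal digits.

D111

Running sums (mod 255):
  after byte 0 (34): sum1=34, sum2=34
  after byte 1 (137): sum1=171, sum2=205
  after byte 2 (71): sum1=242, sum2=192
  after byte 3 (30): sum1=17, sum2=209
Checksum = sum2·256 + sum1 = 209·256 + 17 = 53521 = 0xD111.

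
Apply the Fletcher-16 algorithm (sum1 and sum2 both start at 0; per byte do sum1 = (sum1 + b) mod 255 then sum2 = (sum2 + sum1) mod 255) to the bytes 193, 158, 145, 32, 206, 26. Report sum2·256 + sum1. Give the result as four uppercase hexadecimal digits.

Running sums (mod 255):
  after byte 0 (193): sum1=193, sum2=193
  after byte 1 (158): sum1=96, sum2=34
  after byte 2 (145): sum1=241, sum2=20
  after byte 3 (32): sum1=18, sum2=38
  after byte 4 (206): sum1=224, sum2=7
  after byte 5 (26): sum1=250, sum2=2
Checksum = sum2·256 + sum1 = 2·256 + 250 = 762 = 0x02FA.

02FA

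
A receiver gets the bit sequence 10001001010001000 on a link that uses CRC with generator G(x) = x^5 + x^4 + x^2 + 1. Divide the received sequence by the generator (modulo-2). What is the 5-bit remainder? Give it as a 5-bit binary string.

Modulo-2 division of 10001001010001000 by 110101:
  pos 0: 100010 XOR 110101 = 010111
  pos 1: 101110 XOR 110101 = 011011
  pos 2: 110111 XOR 110101 = 000010
  pos 6: 100100 XOR 110101 = 010001
  pos 7: 100010 XOR 110101 = 010111
  pos 8: 101111 XOR 110101 = 011010
  pos 9: 110100 XOR 110101 = 000001
Remainder = 00100 (nonzero — an error is detected).

00100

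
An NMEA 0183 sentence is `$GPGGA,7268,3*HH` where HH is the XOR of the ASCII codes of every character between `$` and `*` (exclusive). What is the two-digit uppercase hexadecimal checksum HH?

XOR the ASCII codes of the payload characters:
  'G' = 0x47 → acc = 0x47
  'P' = 0x50 → acc = 0x17
  'G' = 0x47 → acc = 0x50
  'G' = 0x47 → acc = 0x17
  'A' = 0x41 → acc = 0x56
  ',' = 0x2C → acc = 0x7A
  '7' = 0x37 → acc = 0x4D
  '2' = 0x32 → acc = 0x7F
  '6' = 0x36 → acc = 0x49
  '8' = 0x38 → acc = 0x71
  ',' = 0x2C → acc = 0x5D
  '3' = 0x33 → acc = 0x6E
Checksum = 0x6E.

6E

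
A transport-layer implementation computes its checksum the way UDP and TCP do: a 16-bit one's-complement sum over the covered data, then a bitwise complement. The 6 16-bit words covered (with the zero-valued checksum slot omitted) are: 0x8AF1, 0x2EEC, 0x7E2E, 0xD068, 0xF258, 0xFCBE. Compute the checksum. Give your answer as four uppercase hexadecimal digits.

0873

One's-complement addition (fold any carry out of bit 15 back into bit 0):
  0x8AF1 + 0x2EEC = 0x0B9DD
  0xB9DD + 0x7E2E = 0x1380B → wrap carry → 0x380C
  0x380C + 0xD068 = 0x10874 → wrap carry → 0x0875
  0x0875 + 0xF258 = 0x0FACD
  0xFACD + 0xFCBE = 0x1F78B → wrap carry → 0xF78C
One's-complement sum = 0xF78C.
Checksum = ~0xF78C & 0xFFFF = 0x0873.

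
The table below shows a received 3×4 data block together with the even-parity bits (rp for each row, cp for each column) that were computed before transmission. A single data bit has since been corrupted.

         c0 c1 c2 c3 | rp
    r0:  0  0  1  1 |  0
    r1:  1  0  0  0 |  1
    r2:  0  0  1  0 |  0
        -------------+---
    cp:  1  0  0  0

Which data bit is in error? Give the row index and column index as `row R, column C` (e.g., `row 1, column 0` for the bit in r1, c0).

Recompute each row's even parity and compare to rp:
  r0: data parity 0, sent rp 0 → ok
  r1: data parity 1, sent rp 1 → ok
  r2: data parity 1, sent rp 0 → mismatch
Recompute each column's even parity and compare to cp:
  c0: data parity 1, sent cp 1 → ok
  c1: data parity 0, sent cp 0 → ok
  c2: data parity 0, sent cp 0 → ok
  c3: data parity 1, sent cp 0 → mismatch
Exactly one row (r2) and one column (c3) fail → the flipped bit is at their intersection.

row 2, column 3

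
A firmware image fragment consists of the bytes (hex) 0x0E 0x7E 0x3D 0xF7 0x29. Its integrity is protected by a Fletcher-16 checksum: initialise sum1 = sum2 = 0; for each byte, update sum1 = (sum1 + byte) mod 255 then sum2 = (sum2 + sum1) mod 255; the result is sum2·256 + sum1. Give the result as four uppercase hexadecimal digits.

Running sums (mod 255):
  after byte 0 (0x0E): sum1=14, sum2=14
  after byte 1 (0x7E): sum1=140, sum2=154
  after byte 2 (0x3D): sum1=201, sum2=100
  after byte 3 (0xF7): sum1=193, sum2=38
  after byte 4 (0x29): sum1=234, sum2=17
Checksum = sum2·256 + sum1 = 17·256 + 234 = 4586 = 0x11EA.

11EA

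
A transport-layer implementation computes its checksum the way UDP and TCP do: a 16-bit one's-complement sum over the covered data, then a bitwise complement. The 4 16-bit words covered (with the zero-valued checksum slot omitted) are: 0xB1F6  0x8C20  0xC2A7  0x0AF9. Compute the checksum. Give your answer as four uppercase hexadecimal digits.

One's-complement addition (fold any carry out of bit 15 back into bit 0):
  0xB1F6 + 0x8C20 = 0x13E16 → wrap carry → 0x3E17
  0x3E17 + 0xC2A7 = 0x100BE → wrap carry → 0x00BF
  0x00BF + 0x0AF9 = 0x00BB8
One's-complement sum = 0x0BB8.
Checksum = ~0x0BB8 & 0xFFFF = 0xF447.

F447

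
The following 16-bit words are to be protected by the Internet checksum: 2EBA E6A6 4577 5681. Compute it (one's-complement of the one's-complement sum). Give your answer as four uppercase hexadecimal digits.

One's-complement addition (fold any carry out of bit 15 back into bit 0):
  0x2EBA + 0xE6A6 = 0x11560 → wrap carry → 0x1561
  0x1561 + 0x4577 = 0x05AD8
  0x5AD8 + 0x5681 = 0x0B159
One's-complement sum = 0xB159.
Checksum = ~0xB159 & 0xFFFF = 0x4EA6.

4EA6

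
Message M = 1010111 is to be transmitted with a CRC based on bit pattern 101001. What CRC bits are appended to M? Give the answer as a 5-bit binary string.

Append 5 zeros: 101011100000. Divide by 101001 (XOR where the leading bit is 1):
  pos 0: 101011 XOR 101001 = 000010
  pos 4: 101000 XOR 101001 = 000001
Remainder (last 5 bits) = 00100. This is the CRC / FCS.

00100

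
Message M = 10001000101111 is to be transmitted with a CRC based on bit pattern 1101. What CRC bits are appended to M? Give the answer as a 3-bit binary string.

010

Append 3 zeros: 10001000101111000. Divide by 1101 (XOR where the leading bit is 1):
  pos 0: 1000 XOR 1101 = 0101
  pos 1: 1011 XOR 1101 = 0110
  pos 2: 1100 XOR 1101 = 0001
  pos 5: 1001 XOR 1101 = 0100
  pos 6: 1000 XOR 1101 = 0101
  pos 7: 1011 XOR 1101 = 0110
  pos 8: 1101 XOR 1101 = 0000
  pos 12: 1100 XOR 1101 = 0001
Remainder (last 3 bits) = 010. This is the CRC / FCS.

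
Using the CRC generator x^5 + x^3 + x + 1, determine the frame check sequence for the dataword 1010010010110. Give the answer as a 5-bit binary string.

Append 5 zeros: 101001001011000000. Divide by 101011 (XOR where the leading bit is 1):
  pos 0: 101001 XOR 101011 = 000010
  pos 4: 100010 XOR 101011 = 001001
  pos 6: 100111 XOR 101011 = 001100
  pos 8: 110000 XOR 101011 = 011011
  pos 9: 110110 XOR 101011 = 011101
  pos 10: 111010 XOR 101011 = 010001
  pos 11: 100010 XOR 101011 = 001001
Remainder (last 5 bits) = 10010. This is the CRC / FCS.

10010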